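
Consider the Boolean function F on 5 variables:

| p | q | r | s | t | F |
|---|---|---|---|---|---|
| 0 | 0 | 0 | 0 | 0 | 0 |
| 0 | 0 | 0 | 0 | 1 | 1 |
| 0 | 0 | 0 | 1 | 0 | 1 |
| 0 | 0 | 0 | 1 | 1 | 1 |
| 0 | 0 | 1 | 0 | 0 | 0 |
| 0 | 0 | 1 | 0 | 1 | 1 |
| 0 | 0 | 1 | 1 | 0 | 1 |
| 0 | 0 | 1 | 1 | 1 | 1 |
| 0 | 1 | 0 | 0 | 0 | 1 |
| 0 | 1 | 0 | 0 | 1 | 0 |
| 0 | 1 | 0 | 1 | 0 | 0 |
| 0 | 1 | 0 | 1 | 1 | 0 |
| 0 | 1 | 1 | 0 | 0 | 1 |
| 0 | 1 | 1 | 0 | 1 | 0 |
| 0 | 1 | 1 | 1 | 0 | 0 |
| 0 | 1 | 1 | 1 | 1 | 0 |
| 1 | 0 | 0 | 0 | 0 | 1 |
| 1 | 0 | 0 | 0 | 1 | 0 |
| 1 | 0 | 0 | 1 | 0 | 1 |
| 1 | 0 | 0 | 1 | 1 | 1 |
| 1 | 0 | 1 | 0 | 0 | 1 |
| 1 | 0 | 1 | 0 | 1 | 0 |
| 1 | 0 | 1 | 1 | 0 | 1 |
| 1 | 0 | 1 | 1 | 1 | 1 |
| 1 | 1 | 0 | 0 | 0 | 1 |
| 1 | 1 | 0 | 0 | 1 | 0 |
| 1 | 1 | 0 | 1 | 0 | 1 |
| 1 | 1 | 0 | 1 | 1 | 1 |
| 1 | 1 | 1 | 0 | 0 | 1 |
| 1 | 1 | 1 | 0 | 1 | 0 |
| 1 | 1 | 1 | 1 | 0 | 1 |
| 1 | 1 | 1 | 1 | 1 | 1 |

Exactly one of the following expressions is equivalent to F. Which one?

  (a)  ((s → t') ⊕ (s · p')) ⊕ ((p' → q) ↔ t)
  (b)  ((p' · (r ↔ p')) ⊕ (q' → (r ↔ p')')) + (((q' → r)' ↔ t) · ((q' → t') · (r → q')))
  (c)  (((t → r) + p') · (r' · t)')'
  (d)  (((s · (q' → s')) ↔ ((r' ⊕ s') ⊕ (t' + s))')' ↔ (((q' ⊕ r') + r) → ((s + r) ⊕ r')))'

a

(b) fails at (0,0,0,0,0): the formula yields 1, F is 0.
(c) fails at (0,0,0,1,0): the formula yields 0, F is 1.
(d) fails at (0,0,0,0,0): the formula yields 1, F is 0.
Only (a) survives; checking it on all 32 rows confirms it matches F.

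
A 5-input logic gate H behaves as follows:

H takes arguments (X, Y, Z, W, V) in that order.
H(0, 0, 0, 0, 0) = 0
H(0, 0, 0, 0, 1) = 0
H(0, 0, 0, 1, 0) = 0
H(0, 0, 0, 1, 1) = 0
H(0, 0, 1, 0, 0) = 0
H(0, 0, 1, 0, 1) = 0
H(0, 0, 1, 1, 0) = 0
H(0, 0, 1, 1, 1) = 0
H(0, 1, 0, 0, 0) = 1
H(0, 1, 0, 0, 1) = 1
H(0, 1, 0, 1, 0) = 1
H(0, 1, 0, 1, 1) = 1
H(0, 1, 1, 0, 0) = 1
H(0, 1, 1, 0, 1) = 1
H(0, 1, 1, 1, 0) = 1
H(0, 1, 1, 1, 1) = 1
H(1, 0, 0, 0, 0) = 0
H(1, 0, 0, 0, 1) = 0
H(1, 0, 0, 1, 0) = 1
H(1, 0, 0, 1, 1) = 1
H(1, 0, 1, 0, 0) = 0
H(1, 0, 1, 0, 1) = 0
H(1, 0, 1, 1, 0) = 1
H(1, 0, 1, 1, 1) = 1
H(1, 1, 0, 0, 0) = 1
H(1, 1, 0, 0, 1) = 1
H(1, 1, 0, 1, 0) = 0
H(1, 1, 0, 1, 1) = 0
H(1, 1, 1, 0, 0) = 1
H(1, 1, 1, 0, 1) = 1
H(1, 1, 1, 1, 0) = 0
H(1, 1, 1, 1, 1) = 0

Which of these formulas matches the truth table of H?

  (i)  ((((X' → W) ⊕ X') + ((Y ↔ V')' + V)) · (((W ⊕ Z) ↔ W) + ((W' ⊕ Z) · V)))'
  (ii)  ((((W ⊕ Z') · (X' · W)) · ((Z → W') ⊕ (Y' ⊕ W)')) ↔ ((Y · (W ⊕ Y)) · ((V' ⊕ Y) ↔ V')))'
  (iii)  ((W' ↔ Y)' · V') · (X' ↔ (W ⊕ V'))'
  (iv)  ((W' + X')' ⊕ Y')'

iv

(i): at (0,0,1,0,0) it gives 1, but H = 0 — eliminated.
(ii): at (0,0,1,1,0) it gives 1, but H = 0 — eliminated.
(iii): at (0,1,0,0,0) it gives 0, but H = 1 — eliminated.
(iv) is the remaining candidate, and it agrees with H on all 32 inputs.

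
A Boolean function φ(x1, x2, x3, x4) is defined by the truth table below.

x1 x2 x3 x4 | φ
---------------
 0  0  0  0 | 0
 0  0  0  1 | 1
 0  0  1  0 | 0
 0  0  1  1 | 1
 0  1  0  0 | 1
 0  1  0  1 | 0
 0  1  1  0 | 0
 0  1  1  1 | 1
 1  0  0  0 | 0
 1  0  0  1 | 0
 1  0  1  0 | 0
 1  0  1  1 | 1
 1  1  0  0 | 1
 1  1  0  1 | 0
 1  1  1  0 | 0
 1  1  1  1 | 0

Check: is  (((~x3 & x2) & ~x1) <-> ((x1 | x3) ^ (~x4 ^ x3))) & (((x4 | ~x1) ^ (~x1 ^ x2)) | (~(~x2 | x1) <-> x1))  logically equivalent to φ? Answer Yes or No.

Test each input against both φ and the formula:
  x1=0, x2=0, x3=0, x4=0: formula gives 0, φ = 0 ✓
  x1=0, x2=0, x3=0, x4=1: formula gives 1, φ = 1 ✓
  x1=0, x2=0, x3=1, x4=0: formula gives 0, φ = 0 ✓
  x1=0, x2=0, x3=1, x4=1: formula gives 1, φ = 1 ✓
  …and likewise for the remaining 12 rows.
All 16 rows match — the expression computes φ exactly.

Yes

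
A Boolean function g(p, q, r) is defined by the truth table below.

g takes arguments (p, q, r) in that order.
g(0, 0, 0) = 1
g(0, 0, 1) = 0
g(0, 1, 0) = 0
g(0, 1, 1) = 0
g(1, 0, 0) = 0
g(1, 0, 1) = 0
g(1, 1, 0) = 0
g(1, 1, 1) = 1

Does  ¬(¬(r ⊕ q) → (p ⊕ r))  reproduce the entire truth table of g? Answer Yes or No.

Yes

Check the formula against g row by row:
  p=0, q=0, r=0: formula gives 1, g = 1 ✓
  p=0, q=0, r=1: formula gives 0, g = 0 ✓
  p=0, q=1, r=0: formula gives 0, g = 0 ✓
  p=0, q=1, r=1: formula gives 0, g = 0 ✓
  p=1, q=0, r=0: formula gives 0, g = 0 ✓
  … (the remaining 3 rows also agree.)
All 8 rows match — the expression computes g exactly.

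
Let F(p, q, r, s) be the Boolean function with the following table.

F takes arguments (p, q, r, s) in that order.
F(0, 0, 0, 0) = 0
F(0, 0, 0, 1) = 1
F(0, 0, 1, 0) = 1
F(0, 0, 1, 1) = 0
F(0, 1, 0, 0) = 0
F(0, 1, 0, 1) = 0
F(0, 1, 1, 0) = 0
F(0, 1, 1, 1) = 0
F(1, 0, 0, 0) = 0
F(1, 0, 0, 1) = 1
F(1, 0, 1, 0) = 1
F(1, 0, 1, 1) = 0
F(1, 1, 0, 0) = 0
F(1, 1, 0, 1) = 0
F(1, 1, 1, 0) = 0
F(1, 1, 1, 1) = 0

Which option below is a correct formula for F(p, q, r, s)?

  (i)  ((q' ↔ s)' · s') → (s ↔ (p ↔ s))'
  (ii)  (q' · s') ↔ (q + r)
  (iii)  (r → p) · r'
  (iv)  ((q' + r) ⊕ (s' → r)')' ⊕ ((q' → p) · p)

ii

(i): at (0,0,0,0) it gives 1, but F = 0 — eliminated.
(iii): at (0,0,0,0) it gives 1, but F = 0 — eliminated.
(iv): at (0,0,0,0) it gives 1, but F = 0 — eliminated.
That leaves (ii). Evaluating it on every row reproduces the table of F exactly.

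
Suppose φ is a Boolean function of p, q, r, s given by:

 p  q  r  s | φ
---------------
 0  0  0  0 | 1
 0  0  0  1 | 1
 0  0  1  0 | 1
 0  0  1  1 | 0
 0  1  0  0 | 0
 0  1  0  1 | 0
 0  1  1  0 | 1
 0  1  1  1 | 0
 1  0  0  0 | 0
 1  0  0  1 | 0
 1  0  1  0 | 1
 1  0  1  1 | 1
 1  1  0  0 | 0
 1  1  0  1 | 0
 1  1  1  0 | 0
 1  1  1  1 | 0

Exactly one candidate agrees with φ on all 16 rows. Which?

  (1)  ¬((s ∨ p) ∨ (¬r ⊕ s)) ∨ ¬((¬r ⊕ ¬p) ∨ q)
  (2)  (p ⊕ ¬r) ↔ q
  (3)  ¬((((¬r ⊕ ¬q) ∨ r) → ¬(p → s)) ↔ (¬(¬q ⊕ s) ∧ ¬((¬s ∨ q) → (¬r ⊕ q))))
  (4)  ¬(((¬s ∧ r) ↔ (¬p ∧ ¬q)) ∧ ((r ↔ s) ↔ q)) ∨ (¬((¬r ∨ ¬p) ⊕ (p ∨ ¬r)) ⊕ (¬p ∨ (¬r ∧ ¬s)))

(2) disagrees with φ on (0,0,0,0) (formula → 0, table → 1); rule it out.
(3) disagrees with φ on (0,0,1,0) (formula → 0, table → 1); rule it out.
(4) disagrees with φ on (0,0,1,1) (formula → 1, table → 0); rule it out.
Only (1) survives; checking it on all 16 rows confirms it matches φ.

1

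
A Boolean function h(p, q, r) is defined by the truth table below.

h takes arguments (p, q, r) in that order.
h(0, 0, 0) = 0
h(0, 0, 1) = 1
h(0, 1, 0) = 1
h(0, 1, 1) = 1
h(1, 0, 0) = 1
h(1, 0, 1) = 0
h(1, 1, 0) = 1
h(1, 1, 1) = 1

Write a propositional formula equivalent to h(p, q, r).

h(p, q, r) = not (((not p and not q) and not r) or ((p and not q) and r))

h is 0 on only 2 rows — (0,0,0), (1,0,1). Writing each as a minterm (¬p·¬q·¬r, p·¬q·r) and OR-ing them characterizes exactly where h=0, so h is the negation of that disjunction.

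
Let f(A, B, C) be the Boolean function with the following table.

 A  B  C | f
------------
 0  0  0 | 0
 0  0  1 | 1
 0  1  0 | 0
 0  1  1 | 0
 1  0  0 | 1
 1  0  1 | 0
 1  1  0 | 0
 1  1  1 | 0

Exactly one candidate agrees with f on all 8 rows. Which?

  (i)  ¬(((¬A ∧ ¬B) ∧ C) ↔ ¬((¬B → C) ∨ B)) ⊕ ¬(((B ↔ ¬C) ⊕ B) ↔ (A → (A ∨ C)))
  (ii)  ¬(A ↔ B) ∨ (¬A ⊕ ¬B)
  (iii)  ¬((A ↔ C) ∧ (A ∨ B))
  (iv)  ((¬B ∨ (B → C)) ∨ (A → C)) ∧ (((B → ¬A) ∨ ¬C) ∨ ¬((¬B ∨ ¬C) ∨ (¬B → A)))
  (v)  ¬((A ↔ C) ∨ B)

(i) disagrees with f on (0,1,0) (formula → 1, table → 0); rule it out.
(ii) disagrees with f on (0,0,1) (formula → 0, table → 1); rule it out.
(iii) disagrees with f on (0,0,0) (formula → 1, table → 0); rule it out.
(iv) disagrees with f on (0,0,0) (formula → 1, table → 0); rule it out.
Only (v) survives; checking it on all 8 rows confirms it matches f.

v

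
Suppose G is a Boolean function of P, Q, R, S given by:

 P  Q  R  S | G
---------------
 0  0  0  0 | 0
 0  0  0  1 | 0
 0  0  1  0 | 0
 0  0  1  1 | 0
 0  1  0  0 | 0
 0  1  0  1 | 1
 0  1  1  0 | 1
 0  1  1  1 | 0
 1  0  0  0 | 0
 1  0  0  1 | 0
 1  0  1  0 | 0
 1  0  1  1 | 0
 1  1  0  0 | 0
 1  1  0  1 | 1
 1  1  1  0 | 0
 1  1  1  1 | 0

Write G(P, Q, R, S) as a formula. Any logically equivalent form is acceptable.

The 1-rows are (0,1,0,1), (0,1,1,0), (1,1,0,1). Each contributes one minterm — ¬P·Q·¬R·S; ¬P·Q·R·¬S; P·Q·¬R·S — and their disjunction is a sum-of-products form of G.

G(P, Q, R, S) = ((((not P and Q) and not R) and S) or (((not P and Q) and R) and not S)) or (((P and Q) and not R) and S)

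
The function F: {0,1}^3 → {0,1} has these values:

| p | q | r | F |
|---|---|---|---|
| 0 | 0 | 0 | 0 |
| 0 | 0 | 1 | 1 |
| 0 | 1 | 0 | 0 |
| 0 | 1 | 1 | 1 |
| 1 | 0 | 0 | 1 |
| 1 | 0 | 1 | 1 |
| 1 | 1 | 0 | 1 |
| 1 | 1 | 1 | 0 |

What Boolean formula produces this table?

F(p, q, r) = ¬((((¬p ∧ ¬q) ∧ ¬r) ∨ ((¬p ∧ q) ∧ ¬r)) ∨ ((p ∧ q) ∧ r))

There are just 3 zero rows: (0,0,0), (0,1,0), (1,1,1). Their minterms are ¬p·¬q·¬r, ¬p·q·¬r, p·q·r; the OR of those covers precisely the 0-outputs, and negating it yields F.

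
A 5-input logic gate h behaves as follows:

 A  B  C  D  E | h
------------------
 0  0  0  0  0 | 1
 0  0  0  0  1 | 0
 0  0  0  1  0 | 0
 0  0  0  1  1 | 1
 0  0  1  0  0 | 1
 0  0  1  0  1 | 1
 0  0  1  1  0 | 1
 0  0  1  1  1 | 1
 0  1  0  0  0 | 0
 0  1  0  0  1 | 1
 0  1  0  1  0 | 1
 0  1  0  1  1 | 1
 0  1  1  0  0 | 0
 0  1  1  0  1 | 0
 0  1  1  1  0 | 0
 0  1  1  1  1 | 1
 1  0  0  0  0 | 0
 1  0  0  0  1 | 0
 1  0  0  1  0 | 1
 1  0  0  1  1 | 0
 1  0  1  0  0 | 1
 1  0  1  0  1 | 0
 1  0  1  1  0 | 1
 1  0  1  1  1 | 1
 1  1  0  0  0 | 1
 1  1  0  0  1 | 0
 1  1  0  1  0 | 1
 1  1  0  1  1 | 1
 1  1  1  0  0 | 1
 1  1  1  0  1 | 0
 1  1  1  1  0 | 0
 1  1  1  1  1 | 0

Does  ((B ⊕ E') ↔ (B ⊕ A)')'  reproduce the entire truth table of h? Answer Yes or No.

No

Test each input against both h and the formula:
  A=0, B=0, C=0, D=0, E=0: formula gives 0, but h = 1 ✗
Row (0,0,0,0,0) is a counterexample, so the formula is not equivalent to h.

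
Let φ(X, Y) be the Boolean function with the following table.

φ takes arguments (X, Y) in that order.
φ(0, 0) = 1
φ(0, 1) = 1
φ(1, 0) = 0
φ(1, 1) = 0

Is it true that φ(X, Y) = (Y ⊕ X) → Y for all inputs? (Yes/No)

Evaluate (Y ⊕ X) → Y on each row and compare to φ:
  X=0, Y=0: formula gives 1, φ = 1 ✓
  X=0, Y=1: formula gives 1, φ = 1 ✓
  X=1, Y=0: formula gives 0, φ = 0 ✓
  X=1, Y=1: formula gives 1, but φ = 0 ✗
Since they disagree at (1,1), the expression is not a correct formula for φ.

No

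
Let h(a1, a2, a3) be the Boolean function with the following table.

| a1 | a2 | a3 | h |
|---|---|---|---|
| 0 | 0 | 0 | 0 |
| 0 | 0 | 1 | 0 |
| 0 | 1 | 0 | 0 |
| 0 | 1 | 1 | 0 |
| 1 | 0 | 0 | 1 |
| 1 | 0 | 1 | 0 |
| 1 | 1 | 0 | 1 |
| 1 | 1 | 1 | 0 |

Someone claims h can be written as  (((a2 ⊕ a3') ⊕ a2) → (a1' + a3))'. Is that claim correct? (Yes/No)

Yes

Check the formula against h row by row:
  a1=0, a2=0, a3=0: formula gives 0, h = 0 ✓
  a1=0, a2=0, a3=1: formula gives 0, h = 0 ✓
  a1=0, a2=1, a3=0: formula gives 0, h = 0 ✓
  a1=0, a2=1, a3=1: formula gives 0, h = 0 ✓
  a1=1, a2=0, a3=0: formula gives 1, h = 1 ✓
  …and likewise for the remaining 3 rows.
All 8 rows match — the expression computes h exactly.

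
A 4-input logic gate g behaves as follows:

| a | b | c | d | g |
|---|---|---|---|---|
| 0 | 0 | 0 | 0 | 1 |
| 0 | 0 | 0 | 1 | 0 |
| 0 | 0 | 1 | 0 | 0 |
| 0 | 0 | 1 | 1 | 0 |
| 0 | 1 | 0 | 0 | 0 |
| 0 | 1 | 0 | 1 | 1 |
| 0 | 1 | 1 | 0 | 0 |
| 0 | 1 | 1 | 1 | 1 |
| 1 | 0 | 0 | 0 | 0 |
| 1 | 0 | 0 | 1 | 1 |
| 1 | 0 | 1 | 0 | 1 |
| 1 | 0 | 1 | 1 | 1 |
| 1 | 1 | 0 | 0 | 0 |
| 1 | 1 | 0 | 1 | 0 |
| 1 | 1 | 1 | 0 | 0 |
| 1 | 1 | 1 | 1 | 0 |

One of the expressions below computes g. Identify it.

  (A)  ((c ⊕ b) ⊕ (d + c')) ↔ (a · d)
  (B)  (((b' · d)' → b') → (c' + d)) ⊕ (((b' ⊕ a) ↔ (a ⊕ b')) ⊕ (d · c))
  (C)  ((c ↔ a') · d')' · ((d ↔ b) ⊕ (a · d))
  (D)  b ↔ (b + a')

(A): at (0,0,0,0) it gives 0, but g = 1 — eliminated.
(B): at (0,0,0,0) it gives 0, but g = 1 — eliminated.
(D): at (0,0,0,0) it gives 0, but g = 1 — eliminated.
Only (C) survives; checking it on all 16 rows confirms it matches g.

C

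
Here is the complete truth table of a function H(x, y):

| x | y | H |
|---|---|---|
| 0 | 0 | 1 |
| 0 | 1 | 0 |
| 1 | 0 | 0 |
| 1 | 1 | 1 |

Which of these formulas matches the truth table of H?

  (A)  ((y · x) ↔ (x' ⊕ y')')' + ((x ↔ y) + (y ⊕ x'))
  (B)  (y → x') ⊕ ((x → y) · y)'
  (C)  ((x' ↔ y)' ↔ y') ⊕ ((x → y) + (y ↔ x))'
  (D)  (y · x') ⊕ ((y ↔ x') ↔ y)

A

(B) fails at (0,0): the formula yields 0, H is 1.
(C) fails at (0,1): the formula yields 1, H is 0.
(D) fails at (1,1): the formula yields 0, H is 1.
(A) is the remaining candidate, and it agrees with H on all 4 inputs.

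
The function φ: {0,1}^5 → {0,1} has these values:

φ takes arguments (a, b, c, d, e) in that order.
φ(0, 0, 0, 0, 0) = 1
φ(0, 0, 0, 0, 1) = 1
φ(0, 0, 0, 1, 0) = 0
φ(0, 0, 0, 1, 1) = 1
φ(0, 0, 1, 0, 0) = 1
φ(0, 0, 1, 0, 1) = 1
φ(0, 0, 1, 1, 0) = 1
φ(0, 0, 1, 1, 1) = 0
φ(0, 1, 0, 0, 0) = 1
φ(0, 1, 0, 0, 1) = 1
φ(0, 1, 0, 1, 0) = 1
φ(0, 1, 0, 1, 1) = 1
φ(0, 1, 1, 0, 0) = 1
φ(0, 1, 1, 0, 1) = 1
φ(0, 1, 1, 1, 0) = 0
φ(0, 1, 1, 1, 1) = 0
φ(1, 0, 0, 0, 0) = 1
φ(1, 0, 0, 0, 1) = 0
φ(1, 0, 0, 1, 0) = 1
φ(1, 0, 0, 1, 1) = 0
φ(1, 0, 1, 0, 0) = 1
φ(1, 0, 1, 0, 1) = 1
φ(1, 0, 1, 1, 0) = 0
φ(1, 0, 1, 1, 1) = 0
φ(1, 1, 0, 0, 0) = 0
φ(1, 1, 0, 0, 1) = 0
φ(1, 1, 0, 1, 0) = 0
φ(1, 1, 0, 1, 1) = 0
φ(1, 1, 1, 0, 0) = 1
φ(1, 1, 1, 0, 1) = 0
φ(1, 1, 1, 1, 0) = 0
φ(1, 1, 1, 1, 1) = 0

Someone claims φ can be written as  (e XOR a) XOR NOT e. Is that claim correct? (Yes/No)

Check the formula against φ row by row:
  a=0, b=0, c=0, d=0, e=0: formula gives 1, φ = 1 ✓
  a=0, b=0, c=0, d=0, e=1: formula gives 1, φ = 1 ✓
  a=0, b=0, c=0, d=1, e=0: formula gives 1, but φ = 0 ✗
Row (0,0,0,1,0) is a counterexample, so the formula is not equivalent to φ.

No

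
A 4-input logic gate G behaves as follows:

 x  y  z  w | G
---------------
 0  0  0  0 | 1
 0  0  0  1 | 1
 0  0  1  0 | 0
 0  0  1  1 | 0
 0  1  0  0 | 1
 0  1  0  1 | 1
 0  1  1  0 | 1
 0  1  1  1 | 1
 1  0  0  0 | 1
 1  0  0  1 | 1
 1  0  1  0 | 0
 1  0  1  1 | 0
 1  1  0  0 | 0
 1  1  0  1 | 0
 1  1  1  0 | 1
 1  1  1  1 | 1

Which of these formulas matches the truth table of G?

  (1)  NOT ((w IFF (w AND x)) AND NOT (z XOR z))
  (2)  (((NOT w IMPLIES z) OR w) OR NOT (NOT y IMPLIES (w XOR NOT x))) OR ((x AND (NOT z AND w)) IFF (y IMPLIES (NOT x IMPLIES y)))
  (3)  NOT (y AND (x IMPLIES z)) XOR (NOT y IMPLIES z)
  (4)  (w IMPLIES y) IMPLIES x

3

(1) disagrees with G on (0,0,0,0) (formula → 0, table → 1); rule it out.
(2) disagrees with G on (0,0,0,0) (formula → 0, table → 1); rule it out.
(4) disagrees with G on (0,0,0,0) (formula → 0, table → 1); rule it out.
That leaves (3). Evaluating it on every row reproduces the table of G exactly.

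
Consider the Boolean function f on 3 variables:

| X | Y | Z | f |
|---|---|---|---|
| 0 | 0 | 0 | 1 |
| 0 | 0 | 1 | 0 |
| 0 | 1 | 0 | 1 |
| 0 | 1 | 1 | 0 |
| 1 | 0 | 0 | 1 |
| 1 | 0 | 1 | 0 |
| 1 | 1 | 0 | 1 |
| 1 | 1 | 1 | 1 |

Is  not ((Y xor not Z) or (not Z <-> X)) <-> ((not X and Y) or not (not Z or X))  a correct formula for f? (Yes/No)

Yes

Test each input against both f and the formula:
  X=0, Y=0, Z=0: formula gives 1, f = 1 ✓
  X=0, Y=0, Z=1: formula gives 0, f = 0 ✓
  X=0, Y=1, Z=0: formula gives 1, f = 1 ✓
  X=0, Y=1, Z=1: formula gives 0, f = 0 ✓
  X=1, Y=0, Z=0: formula gives 1, f = 1 ✓
  …and likewise for the remaining 3 rows.
No disagreement on any input; they are logically equivalent.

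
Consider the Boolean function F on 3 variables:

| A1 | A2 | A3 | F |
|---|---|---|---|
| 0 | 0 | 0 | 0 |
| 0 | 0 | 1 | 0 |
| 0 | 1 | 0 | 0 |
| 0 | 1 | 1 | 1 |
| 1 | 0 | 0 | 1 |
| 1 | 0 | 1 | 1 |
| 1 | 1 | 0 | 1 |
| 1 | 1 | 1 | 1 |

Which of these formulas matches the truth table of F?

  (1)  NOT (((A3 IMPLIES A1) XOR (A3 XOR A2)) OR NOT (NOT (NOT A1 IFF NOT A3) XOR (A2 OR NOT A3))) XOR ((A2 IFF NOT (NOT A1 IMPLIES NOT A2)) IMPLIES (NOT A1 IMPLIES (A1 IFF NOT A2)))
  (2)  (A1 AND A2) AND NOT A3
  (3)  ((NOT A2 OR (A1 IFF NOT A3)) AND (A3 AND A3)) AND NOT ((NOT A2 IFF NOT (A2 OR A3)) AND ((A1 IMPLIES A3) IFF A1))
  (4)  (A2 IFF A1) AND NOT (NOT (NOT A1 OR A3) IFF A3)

1

(2) disagrees with F on (0,1,1) (formula → 0, table → 1); rule it out.
(3) disagrees with F on (0,0,1) (formula → 1, table → 0); rule it out.
(4) disagrees with F on (0,0,1) (formula → 1, table → 0); rule it out.
(1) is the remaining candidate, and it agrees with F on all 8 inputs.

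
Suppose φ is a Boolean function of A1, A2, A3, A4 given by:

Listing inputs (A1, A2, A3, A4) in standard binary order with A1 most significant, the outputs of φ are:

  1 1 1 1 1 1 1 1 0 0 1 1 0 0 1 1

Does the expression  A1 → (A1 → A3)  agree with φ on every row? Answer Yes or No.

Yes

Check the formula against φ row by row:
  A1=0, A2=0, A3=0, A4=0: formula gives 1, φ = 1 ✓
  A1=0, A2=0, A3=0, A4=1: formula gives 1, φ = 1 ✓
  A1=0, A2=0, A3=1, A4=0: formula gives 1, φ = 1 ✓
  A1=0, A2=0, A3=1, A4=1: formula gives 1, φ = 1 ✓
  …and likewise for the remaining 12 rows.
Every row agrees, so the formula is equivalent.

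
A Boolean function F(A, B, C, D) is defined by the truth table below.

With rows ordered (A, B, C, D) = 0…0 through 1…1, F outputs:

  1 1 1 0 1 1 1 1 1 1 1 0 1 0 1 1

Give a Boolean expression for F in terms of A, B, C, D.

The 0-rows are (0,0,1,1), (1,0,1,1), (1,1,0,1). Take each as a conjunction (¬A·¬B·C·D, A·¬B·C·D, A·B·¬C·D), form their disjunction, and complement — that gives a formula that is 1 everywhere F is.

F(A, B, C, D) = not (((((not A and not B) and C) and D) or (((A and not B) and C) and D)) or (((A and B) and not C) and D))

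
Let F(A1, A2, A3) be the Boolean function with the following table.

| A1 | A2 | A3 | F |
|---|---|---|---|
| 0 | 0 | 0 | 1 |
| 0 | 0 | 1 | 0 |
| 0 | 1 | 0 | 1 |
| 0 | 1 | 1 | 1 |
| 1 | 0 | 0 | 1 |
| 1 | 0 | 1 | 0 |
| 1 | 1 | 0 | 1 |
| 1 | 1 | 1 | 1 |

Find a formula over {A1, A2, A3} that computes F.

The 0-rows are (0,0,1), (1,0,1). Take each as a conjunction (¬A1·¬A2·A3, A1·¬A2·A3), form their disjunction, and complement — that gives a formula that is 1 everywhere F is.

F(A1, A2, A3) = not (((not A1 and not A2) and A3) or ((A1 and not A2) and A3))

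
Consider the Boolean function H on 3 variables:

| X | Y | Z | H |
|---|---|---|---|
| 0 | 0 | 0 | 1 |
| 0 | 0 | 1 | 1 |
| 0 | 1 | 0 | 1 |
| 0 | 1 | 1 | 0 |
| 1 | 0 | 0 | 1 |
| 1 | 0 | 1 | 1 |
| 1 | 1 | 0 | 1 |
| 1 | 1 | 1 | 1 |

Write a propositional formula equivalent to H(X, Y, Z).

Only row (0,1,1) gives 0. So H is 1 everywhere except there — the complement of the minterm ¬X·Y·Z.

H(X, Y, Z) = ¬((¬X ∧ Y) ∧ Z)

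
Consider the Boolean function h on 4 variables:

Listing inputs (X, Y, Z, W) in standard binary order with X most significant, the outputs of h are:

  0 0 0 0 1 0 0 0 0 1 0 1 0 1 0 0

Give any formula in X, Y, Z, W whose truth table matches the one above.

h(X, Y, Z, W) = (((((¬X ∧ Y) ∧ ¬Z) ∧ ¬W) ∨ (((X ∧ ¬Y) ∧ ¬Z) ∧ W)) ∨ (((X ∧ ¬Y) ∧ Z) ∧ W)) ∨ (((X ∧ Y) ∧ ¬Z) ∧ W)

Collect the rows where h=1 — (0,1,0,0), (1,0,0,1), (1,0,1,1), (1,1,0,1) — and write one minterm per row: ¬X·Y·¬Z·¬W, X·¬Y·¬Z·W, X·¬Y·Z·W, X·Y·¬Z·W. Their union (logical OR) reproduces the table exactly.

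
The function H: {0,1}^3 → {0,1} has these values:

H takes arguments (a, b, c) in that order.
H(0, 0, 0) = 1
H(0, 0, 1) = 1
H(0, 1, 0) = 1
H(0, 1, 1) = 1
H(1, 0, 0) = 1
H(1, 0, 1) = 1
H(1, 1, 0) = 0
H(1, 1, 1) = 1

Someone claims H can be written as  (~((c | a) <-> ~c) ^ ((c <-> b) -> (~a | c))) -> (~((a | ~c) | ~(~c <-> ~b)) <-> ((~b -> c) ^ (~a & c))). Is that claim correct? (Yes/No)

Check the formula against H row by row:
  a=0, b=0, c=0: formula gives 1, H = 1 ✓
  a=0, b=0, c=1: formula gives 1, H = 1 ✓
  a=0, b=1, c=0: formula gives 1, H = 1 ✓
  a=0, b=1, c=1: formula gives 1, H = 1 ✓
  a=1, b=0, c=0: formula gives 1, H = 1 ✓
  …and likewise for the remaining 3 rows.
No disagreement on any input; they are logically equivalent.

Yes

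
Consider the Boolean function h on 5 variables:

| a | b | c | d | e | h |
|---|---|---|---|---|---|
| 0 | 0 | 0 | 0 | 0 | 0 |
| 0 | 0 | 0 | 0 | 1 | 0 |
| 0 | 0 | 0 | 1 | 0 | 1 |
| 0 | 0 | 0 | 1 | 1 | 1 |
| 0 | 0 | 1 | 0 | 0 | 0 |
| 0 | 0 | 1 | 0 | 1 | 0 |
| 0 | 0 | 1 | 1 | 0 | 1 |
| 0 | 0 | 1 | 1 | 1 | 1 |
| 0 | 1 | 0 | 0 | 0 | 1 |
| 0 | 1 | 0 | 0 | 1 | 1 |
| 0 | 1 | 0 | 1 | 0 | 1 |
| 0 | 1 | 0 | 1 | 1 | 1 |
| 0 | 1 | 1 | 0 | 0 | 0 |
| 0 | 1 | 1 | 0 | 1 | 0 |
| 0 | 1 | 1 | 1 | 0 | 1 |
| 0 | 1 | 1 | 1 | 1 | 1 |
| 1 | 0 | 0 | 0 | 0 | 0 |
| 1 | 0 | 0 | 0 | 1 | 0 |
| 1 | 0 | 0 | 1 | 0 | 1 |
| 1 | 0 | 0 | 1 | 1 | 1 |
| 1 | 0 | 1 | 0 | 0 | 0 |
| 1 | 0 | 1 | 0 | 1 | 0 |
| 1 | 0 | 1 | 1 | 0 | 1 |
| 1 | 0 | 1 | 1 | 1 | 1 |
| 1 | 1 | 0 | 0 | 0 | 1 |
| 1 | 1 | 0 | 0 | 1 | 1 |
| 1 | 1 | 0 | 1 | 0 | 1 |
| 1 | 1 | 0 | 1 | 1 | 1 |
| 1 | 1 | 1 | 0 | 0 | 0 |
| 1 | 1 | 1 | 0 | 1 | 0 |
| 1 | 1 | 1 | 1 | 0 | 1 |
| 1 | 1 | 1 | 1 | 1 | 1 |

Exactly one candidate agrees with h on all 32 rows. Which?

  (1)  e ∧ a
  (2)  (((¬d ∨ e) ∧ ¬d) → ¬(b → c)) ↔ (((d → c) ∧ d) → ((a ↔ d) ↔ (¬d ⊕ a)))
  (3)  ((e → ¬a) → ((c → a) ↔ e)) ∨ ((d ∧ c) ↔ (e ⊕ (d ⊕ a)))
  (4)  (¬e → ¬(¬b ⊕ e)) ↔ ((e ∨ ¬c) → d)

2

(1) disagrees with h on (0,0,0,1,0) (formula → 0, table → 1); rule it out.
(3) disagrees with h on (0,0,0,0,0) (formula → 1, table → 0); rule it out.
(4) disagrees with h on (0,0,0,0,0) (formula → 1, table → 0); rule it out.
Only (2) survives; checking it on all 32 rows confirms it matches h.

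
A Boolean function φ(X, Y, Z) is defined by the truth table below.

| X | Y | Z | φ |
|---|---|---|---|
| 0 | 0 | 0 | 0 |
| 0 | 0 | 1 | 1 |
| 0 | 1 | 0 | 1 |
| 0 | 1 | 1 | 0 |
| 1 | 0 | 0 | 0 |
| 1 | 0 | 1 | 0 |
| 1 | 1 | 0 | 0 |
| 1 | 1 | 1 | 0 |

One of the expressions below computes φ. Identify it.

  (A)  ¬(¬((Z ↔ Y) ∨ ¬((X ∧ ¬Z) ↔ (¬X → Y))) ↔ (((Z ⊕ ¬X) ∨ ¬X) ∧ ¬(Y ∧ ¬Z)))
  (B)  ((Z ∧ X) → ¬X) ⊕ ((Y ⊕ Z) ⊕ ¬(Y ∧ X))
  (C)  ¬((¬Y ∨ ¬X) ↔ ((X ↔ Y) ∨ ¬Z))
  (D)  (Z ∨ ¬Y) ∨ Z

(A): at (0,0,0) it gives 1, but φ = 0 — eliminated.
(C): at (0,0,1) it gives 0, but φ = 1 — eliminated.
(D): at (0,0,0) it gives 1, but φ = 0 — eliminated.
Only (B) survives; checking it on all 8 rows confirms it matches φ.

B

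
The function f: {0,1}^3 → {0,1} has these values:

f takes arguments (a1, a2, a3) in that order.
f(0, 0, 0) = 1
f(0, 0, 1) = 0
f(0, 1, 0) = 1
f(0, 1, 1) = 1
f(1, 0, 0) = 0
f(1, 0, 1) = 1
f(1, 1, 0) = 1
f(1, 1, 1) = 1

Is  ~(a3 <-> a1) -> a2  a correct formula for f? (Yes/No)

Yes

Check the formula against f row by row:
  a1=0, a2=0, a3=0: formula gives 1, f = 1 ✓
  a1=0, a2=0, a3=1: formula gives 0, f = 0 ✓
  a1=0, a2=1, a3=0: formula gives 1, f = 1 ✓
  a1=0, a2=1, a3=1: formula gives 1, f = 1 ✓
  a1=1, a2=0, a3=0: formula gives 0, f = 0 ✓
  … (the remaining 3 rows also agree.)
All 8 rows match — the expression computes f exactly.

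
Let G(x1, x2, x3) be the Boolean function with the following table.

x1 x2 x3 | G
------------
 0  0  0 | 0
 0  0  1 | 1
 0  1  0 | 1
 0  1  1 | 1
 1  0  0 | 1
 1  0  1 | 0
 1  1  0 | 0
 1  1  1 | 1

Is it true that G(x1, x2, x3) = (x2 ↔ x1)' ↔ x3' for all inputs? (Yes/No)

Evaluate (x2 ↔ x1)' ↔ x3' on each row and compare to G:
  x1=0, x2=0, x3=0: formula gives 0, G = 0 ✓
  x1=0, x2=0, x3=1: formula gives 1, G = 1 ✓
  x1=0, x2=1, x3=0: formula gives 1, G = 1 ✓
  x1=0, x2=1, x3=1: formula gives 0, but G = 1 ✗
Row (0,1,1) is a counterexample, so the formula is not equivalent to G.

No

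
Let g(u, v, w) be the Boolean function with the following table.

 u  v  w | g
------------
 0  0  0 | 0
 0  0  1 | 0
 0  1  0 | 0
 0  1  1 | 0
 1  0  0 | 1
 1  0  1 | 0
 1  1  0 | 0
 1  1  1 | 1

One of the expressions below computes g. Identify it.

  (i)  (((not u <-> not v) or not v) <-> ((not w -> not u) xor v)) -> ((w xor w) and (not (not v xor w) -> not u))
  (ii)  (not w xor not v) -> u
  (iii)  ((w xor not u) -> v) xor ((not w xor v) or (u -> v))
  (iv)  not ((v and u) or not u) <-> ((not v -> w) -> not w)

(ii) fails at (0,0,0): the formula yields 1, g is 0.
(iii) fails at (0,0,0): the formula yields 1, g is 0.
(iv) fails at (0,0,1): the formula yields 1, g is 0.
Only (i) survives; checking it on all 8 rows confirms it matches g.

i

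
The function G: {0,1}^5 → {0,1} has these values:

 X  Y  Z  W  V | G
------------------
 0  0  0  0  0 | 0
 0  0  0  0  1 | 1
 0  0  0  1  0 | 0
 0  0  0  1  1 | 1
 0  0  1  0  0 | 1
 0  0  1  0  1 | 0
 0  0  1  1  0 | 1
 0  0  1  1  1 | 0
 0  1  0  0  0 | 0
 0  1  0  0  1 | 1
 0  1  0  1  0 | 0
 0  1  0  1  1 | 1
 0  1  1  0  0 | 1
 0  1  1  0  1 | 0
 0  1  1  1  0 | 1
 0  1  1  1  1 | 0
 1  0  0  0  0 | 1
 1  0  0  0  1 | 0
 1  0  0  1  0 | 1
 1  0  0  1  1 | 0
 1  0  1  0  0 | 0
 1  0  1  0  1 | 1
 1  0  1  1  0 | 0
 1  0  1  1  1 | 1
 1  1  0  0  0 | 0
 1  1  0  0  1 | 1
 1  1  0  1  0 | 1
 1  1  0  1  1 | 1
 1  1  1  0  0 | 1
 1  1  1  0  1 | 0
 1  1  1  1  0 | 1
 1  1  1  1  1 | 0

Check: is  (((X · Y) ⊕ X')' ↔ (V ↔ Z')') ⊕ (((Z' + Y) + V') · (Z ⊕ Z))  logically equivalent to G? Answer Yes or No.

Evaluate (((X · Y) ⊕ X')' ↔ (V ↔ Z')') ⊕ (((Z' + Y) + V') · (Z ⊕ Z)) on each row and compare to G:
  X=0, Y=0, Z=0, W=0, V=0: formula gives 0, G = 0 ✓
  X=0, Y=0, Z=0, W=0, V=1: formula gives 1, G = 1 ✓
  X=0, Y=0, Z=0, W=1, V=0: formula gives 0, G = 0 ✓
  X=0, Y=0, Z=0, W=1, V=1: formula gives 1, G = 1 ✓
  …
  X=1, Y=1, Z=0, W=1, V=0: formula gives 0, but G = 1 ✗
Since they disagree at (1,1,0,1,0), the expression is not a correct formula for G.

No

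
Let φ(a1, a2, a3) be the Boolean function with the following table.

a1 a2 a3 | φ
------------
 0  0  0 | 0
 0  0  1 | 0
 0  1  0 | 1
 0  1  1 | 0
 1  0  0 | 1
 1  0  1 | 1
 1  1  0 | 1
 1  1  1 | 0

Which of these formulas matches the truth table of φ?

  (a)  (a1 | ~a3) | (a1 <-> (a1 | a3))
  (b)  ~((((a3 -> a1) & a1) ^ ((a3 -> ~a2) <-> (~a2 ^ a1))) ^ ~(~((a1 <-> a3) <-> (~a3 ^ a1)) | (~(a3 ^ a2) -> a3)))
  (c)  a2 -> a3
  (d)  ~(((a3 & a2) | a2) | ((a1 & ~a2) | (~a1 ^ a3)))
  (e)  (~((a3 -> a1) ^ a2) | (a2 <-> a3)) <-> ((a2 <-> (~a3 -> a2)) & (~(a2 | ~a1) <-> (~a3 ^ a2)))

(a) fails at (0,0,0): the formula yields 1, φ is 0.
(b) fails at (0,0,0): the formula yields 1, φ is 0.
(c) fails at (0,0,0): the formula yields 1, φ is 0.
(d) fails at (0,0,1): the formula yields 1, φ is 0.
That leaves (e). Evaluating it on every row reproduces the table of φ exactly.

e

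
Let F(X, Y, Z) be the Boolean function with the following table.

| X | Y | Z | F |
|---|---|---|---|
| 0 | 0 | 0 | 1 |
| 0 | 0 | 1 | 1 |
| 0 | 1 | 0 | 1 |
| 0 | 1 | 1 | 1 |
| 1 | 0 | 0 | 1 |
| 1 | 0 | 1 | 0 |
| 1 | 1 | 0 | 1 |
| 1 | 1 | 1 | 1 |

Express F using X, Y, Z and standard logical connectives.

F(X, Y, Z) = not ((X and not Y) and Z)

Only row (1,0,1) gives 0. So F is 1 everywhere except there — the complement of the minterm X·¬Y·Z.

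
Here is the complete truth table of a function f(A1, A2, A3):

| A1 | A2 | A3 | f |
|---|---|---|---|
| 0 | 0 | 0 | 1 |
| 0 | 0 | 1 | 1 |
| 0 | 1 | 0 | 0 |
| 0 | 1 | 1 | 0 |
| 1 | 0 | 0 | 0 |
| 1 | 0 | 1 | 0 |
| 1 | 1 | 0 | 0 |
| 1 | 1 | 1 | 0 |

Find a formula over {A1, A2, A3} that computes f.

f=1 on 2 inputs: (0,0,0), (0,0,1). Reading each as a conjunction of literals (¬A1·¬A2·¬A3, ¬A1·¬A2·A3) and taking the OR gives the canonical DNF.

f(A1, A2, A3) = ((¬A1 ∧ ¬A2) ∧ ¬A3) ∨ ((¬A1 ∧ ¬A2) ∧ A3)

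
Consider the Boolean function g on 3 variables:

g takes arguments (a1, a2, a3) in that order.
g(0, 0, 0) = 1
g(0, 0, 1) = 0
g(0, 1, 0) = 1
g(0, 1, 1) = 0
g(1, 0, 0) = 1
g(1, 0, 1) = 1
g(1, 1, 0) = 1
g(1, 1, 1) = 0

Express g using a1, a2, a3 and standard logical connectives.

g is 0 on only 3 rows — (0,0,1), (0,1,1), (1,1,1). Writing each as a minterm (¬a1·¬a2·a3, ¬a1·a2·a3, a1·a2·a3) and OR-ing them characterizes exactly where g=0, so g is the negation of that disjunction.

g(a1, a2, a3) = ~((((~a1 & ~a2) & a3) | ((~a1 & a2) & a3)) | ((a1 & a2) & a3))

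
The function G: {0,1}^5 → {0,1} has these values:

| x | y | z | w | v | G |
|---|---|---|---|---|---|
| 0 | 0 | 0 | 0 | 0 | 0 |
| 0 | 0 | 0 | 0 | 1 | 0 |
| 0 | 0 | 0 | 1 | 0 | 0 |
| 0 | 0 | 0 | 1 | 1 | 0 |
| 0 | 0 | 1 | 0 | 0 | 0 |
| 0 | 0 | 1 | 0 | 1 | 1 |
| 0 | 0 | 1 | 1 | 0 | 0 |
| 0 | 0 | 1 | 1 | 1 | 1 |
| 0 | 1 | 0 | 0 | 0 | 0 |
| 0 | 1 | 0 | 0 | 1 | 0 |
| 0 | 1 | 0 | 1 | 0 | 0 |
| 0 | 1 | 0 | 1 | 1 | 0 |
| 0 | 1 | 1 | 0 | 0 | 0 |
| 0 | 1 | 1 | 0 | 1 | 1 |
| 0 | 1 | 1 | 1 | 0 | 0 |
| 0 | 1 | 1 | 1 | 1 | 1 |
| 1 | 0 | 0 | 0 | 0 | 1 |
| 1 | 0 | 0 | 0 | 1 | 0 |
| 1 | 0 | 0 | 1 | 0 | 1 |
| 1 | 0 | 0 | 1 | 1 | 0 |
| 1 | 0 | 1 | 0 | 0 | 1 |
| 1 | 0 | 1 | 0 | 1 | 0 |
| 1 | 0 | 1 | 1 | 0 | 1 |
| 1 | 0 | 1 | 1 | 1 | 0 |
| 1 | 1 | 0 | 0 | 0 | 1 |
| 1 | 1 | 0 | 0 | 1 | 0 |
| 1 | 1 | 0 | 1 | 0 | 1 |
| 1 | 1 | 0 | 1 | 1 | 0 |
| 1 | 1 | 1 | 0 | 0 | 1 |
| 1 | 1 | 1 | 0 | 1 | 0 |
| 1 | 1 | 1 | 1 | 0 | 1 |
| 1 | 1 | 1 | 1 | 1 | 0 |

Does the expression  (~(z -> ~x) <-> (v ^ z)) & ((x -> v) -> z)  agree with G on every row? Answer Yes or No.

Test each input against both G and the formula:
  x=0, y=0, z=0, w=0, v=0: formula gives 0, G = 0 ✓
  x=0, y=0, z=0, w=0, v=1: formula gives 0, G = 0 ✓
  x=0, y=0, z=0, w=1, v=0: formula gives 0, G = 0 ✓
  x=0, y=0, z=0, w=1, v=1: formula gives 0, G = 0 ✓
  …and likewise for the remaining 28 rows.
All 32 rows match — the expression computes G exactly.

Yes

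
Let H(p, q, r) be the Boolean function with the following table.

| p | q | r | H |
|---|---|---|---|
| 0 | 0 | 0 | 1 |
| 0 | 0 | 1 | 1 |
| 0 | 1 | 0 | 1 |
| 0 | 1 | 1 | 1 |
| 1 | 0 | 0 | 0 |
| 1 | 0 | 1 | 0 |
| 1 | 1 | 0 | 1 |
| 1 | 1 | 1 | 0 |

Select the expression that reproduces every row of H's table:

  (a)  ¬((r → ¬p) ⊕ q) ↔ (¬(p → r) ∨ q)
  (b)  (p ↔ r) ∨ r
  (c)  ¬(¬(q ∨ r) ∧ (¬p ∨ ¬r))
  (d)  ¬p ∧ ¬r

a

(b) fails at (1,0,1): the formula yields 1, H is 0.
(c) fails at (0,0,0): the formula yields 0, H is 1.
(d) fails at (0,0,1): the formula yields 0, H is 1.
Only (a) survives; checking it on all 8 rows confirms it matches H.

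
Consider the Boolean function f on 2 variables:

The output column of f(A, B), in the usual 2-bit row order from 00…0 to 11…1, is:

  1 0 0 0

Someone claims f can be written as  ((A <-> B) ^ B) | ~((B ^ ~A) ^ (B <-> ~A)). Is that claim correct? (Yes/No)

Test each input against both f and the formula:
  A=0, B=0: formula gives 1, f = 1 ✓
  A=0, B=1: formula gives 1, but f = 0 ✗
Row (0,1) is a counterexample, so the formula is not equivalent to f.

No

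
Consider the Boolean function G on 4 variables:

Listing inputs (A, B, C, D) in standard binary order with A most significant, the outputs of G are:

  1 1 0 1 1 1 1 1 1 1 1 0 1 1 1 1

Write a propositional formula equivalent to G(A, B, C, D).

There are just 2 zero rows: (0,0,1,0), (1,0,1,1). Their minterms are ¬A·¬B·C·¬D, A·¬B·C·D; the OR of those covers precisely the 0-outputs, and negating it yields G.

G(A, B, C, D) = NOT ((((NOT A AND NOT B) AND C) AND NOT D) OR (((A AND NOT B) AND C) AND D))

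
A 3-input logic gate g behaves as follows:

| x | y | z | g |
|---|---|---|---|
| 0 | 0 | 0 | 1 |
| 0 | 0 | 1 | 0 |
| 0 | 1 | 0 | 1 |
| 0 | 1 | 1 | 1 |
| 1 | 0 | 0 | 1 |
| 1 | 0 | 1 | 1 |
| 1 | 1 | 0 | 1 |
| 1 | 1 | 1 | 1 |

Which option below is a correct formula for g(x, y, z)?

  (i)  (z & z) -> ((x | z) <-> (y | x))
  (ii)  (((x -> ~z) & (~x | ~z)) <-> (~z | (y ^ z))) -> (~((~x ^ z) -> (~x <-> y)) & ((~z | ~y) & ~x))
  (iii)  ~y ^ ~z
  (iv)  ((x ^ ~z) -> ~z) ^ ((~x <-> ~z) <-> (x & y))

i

(ii) disagrees with g on (0,1,0) (formula → 0, table → 1); rule it out.
(iii) disagrees with g on (0,0,0) (formula → 0, table → 1); rule it out.
(iv) disagrees with g on (0,1,1) (formula → 0, table → 1); rule it out.
(i) is the remaining candidate, and it agrees with g on all 8 inputs.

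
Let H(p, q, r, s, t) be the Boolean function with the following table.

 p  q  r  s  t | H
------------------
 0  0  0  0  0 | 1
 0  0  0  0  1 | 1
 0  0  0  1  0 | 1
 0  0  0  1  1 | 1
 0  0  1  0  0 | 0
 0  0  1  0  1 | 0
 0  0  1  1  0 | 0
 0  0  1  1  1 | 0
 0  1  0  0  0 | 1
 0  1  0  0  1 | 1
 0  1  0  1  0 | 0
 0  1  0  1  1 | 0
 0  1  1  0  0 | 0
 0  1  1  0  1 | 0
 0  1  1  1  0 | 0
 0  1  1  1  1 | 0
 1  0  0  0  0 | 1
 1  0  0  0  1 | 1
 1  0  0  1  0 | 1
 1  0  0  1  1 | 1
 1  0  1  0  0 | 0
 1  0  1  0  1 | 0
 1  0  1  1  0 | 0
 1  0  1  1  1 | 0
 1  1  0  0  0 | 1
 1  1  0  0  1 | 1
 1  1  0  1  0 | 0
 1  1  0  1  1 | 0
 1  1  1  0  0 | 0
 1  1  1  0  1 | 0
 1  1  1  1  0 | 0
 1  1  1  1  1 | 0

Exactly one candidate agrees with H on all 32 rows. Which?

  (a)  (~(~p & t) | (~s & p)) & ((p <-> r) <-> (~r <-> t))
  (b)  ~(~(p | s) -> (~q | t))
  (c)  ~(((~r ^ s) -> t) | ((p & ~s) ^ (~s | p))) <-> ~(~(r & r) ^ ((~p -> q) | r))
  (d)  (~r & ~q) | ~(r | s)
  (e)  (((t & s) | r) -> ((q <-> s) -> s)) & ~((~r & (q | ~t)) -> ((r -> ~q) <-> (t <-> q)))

d

(a): at (0,0,0,0,0) it gives 0, but H = 1 — eliminated.
(b): at (0,0,0,0,0) it gives 0, but H = 1 — eliminated.
(c): at (0,0,1,0,0) it gives 1, but H = 0 — eliminated.
(e): at (0,0,0,0,0) it gives 0, but H = 1 — eliminated.
That leaves (d). Evaluating it on every row reproduces the table of H exactly.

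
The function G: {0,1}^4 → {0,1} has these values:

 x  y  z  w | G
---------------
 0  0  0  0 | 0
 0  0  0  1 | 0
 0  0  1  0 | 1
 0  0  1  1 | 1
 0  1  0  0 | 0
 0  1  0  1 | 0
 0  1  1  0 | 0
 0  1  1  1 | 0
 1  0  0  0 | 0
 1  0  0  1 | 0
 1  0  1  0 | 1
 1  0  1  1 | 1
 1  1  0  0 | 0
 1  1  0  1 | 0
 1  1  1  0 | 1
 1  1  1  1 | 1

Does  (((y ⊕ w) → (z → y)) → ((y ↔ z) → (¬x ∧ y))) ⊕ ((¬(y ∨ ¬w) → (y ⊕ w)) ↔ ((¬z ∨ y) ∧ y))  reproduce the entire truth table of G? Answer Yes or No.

Check the formula against G row by row:
  x=0, y=0, z=0, w=0: formula gives 0, G = 0 ✓
  x=0, y=0, z=0, w=1: formula gives 0, G = 0 ✓
  x=0, y=0, z=1, w=0: formula gives 1, G = 1 ✓
  x=0, y=0, z=1, w=1: formula gives 1, G = 1 ✓
  …and likewise for the remaining 12 rows.
All 16 rows match — the expression computes G exactly.

Yes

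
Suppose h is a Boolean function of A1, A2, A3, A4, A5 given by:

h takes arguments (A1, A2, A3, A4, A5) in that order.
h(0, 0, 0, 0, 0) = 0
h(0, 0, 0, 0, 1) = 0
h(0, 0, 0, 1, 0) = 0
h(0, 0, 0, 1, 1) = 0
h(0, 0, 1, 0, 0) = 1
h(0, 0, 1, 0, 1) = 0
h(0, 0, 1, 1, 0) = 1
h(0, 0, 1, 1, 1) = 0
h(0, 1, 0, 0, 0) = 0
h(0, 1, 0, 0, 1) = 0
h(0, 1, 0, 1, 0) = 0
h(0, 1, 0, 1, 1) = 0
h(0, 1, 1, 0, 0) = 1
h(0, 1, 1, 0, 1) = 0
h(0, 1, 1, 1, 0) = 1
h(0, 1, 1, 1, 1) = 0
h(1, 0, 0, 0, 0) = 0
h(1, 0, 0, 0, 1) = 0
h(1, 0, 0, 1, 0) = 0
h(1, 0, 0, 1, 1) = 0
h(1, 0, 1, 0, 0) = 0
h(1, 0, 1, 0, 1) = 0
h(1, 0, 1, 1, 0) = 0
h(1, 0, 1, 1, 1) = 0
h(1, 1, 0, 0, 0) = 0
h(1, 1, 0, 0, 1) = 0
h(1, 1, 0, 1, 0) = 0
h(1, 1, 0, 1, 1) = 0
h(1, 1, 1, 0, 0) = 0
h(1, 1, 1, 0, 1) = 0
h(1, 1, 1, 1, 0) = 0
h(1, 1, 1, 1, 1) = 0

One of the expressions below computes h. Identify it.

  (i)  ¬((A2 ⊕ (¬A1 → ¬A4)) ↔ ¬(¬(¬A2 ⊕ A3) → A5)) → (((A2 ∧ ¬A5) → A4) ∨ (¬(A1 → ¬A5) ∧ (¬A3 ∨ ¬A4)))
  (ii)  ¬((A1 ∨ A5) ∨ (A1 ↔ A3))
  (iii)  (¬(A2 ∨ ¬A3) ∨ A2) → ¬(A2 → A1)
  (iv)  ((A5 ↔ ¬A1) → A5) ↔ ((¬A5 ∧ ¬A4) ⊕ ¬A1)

ii

(i) fails at (0,0,0,0,0): the formula yields 1, h is 0.
(iii) fails at (0,0,0,0,0): the formula yields 1, h is 0.
(iv) fails at (0,0,0,0,1): the formula yields 1, h is 0.
Only (ii) survives; checking it on all 32 rows confirms it matches h.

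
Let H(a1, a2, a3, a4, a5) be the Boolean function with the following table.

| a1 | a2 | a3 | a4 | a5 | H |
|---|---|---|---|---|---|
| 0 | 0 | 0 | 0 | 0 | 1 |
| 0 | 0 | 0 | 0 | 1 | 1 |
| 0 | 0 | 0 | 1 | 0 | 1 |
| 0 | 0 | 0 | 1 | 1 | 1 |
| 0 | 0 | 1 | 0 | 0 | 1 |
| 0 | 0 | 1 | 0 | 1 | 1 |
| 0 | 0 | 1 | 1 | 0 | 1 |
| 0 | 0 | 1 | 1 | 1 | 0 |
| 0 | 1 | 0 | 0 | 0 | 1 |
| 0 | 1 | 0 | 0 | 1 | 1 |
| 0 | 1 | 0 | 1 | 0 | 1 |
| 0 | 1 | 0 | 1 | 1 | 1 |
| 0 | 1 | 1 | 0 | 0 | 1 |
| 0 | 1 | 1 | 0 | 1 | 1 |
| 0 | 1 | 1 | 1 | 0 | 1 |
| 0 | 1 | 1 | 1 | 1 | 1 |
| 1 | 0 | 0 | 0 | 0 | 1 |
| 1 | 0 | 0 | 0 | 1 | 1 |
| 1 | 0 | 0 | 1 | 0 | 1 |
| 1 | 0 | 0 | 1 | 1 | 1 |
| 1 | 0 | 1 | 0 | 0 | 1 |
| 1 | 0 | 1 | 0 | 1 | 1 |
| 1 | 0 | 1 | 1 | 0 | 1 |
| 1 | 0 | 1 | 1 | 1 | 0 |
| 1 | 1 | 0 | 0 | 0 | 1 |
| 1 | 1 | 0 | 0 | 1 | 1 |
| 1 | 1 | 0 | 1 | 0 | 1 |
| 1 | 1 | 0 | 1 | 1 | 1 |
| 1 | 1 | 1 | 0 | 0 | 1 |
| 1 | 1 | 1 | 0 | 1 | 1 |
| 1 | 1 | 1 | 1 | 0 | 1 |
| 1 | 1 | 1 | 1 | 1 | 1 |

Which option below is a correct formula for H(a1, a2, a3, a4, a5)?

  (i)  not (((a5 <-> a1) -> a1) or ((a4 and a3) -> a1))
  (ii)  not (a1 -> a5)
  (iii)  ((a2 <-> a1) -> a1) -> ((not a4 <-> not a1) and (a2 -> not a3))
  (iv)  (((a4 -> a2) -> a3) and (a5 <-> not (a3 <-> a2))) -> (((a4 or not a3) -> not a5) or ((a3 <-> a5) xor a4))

iv

(i): at (0,0,0,0,0) it gives 0, but H = 1 — eliminated.
(ii): at (0,0,0,0,0) it gives 0, but H = 1 — eliminated.
(iii): at (0,0,1,1,1) it gives 1, but H = 0 — eliminated.
Only (iv) survives; checking it on all 32 rows confirms it matches H.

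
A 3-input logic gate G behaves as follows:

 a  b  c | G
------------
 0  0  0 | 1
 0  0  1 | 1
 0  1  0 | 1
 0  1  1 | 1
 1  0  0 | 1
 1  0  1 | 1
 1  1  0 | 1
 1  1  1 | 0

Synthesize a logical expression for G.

The output is 0 only when every input is 1 — NAND of all inputs.

G(a, b, c) = ¬((a ∧ b) ∧ c)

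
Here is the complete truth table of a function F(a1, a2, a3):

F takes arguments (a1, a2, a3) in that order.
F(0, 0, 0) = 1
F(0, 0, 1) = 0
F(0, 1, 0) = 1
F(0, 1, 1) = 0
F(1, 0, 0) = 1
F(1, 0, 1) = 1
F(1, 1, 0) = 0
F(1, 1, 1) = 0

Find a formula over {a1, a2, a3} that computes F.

F(a1, a2, a3) = ((((NOT a1 AND NOT a2) AND NOT a3) OR ((NOT a1 AND a2) AND NOT a3)) OR ((a1 AND NOT a2) AND NOT a3)) OR ((a1 AND NOT a2) AND a3)

The 1-rows are (0,0,0), (0,1,0), (1,0,0), (1,0,1). Each contributes one minterm — ¬a1·¬a2·¬a3; ¬a1·a2·¬a3; a1·¬a2·¬a3; a1·¬a2·a3 — and their disjunction is a sum-of-products form of F.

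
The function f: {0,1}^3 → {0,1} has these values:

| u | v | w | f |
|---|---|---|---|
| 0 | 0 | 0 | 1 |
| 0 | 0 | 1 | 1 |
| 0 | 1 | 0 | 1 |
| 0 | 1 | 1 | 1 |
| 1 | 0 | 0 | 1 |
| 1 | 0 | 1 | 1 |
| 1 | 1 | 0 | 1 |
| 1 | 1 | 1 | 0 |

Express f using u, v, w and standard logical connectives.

The output is 0 only when every input is 1 — NAND of all inputs.

f(u, v, w) = ((u · v) · w)'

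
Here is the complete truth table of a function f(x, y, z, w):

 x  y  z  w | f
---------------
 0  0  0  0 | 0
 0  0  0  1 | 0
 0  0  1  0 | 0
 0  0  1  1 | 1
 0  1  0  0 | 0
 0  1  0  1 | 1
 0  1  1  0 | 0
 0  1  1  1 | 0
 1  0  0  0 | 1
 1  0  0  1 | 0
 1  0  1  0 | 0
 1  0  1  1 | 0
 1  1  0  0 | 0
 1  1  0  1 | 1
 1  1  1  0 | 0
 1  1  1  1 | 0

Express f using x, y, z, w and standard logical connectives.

f=1 on 4 inputs: (0,0,1,1), (0,1,0,1), (1,0,0,0), (1,1,0,1). Reading each as a conjunction of literals (¬x·¬y·z·w, ¬x·y·¬z·w, x·¬y·¬z·¬w, x·y·¬z·w) and taking the OR gives the canonical DNF.

f(x, y, z, w) = (((((x' · y') · z) · w) + (((x' · y) · z') · w)) + (((x · y') · z') · w')) + (((x · y) · z') · w)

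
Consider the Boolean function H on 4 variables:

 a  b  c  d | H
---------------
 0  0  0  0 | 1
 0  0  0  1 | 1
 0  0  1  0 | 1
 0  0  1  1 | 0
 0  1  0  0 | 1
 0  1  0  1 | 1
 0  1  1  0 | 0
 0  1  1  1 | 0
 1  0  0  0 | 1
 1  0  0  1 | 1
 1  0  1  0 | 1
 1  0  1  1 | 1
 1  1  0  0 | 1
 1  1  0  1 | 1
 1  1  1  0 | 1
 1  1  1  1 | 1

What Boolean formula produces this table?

H(a, b, c, d) = (((((a' · b') · c) · d) + (((a' · b) · c) · d')) + (((a' · b) · c) · d))'

H is 0 on only 3 rows — (0,0,1,1), (0,1,1,0), (0,1,1,1). Writing each as a minterm (¬a·¬b·c·d, ¬a·b·c·¬d, ¬a·b·c·d) and OR-ing them characterizes exactly where H=0, so H is the negation of that disjunction.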